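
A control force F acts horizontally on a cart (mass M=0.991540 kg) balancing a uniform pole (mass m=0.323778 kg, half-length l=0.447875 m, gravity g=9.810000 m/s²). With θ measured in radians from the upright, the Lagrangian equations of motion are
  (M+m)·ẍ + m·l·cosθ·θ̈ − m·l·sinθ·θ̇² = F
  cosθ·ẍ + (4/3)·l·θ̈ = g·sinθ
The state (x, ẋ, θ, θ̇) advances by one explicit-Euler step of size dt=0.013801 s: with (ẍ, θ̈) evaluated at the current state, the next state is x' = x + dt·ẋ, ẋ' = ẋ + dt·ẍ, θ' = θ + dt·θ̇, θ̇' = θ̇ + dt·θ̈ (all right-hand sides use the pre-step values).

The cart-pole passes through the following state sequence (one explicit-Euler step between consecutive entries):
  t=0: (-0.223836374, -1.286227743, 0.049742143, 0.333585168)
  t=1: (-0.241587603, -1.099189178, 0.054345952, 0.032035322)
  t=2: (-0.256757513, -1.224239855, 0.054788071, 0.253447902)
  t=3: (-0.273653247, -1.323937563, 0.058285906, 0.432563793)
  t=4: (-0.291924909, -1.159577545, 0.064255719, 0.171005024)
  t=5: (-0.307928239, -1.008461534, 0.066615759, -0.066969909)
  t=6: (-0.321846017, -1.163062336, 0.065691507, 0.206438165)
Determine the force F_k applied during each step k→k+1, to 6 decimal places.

F_0 = 14.660520 N
F_1 = -9.595060 N
F_2 = -7.623088 N
F_3 = 12.919289 N
F_4 = 11.906661 N
F_5 = -11.868001 N

step 0→1:
  ẍ = (ẋ'−ẋ)/dt = (-1.099189178−-1.286227743)/0.013801 = 13.552537
  θ̈ = (θ̇'−θ̇)/dt = (0.032035322−0.333585168)/0.013801 = -21.849855
  sinθ=0.049722, cosθ=0.998763
  F = (M+m)·ẍ + m·l·cosθ·θ̈ − m·l·sinθ·θ̇² = 17.825896 + -3.164574 − 0.000802 = 14.660520
step 1→2:
  ẍ = (ẋ'−ẋ)/dt = (-1.224239855−-1.099189178)/0.013801 = -9.060987
  θ̈ = (θ̇'−θ̇)/dt = (0.253447902−0.032035322)/0.013801 = 16.043227
  sinθ=0.054319, cosθ=0.998524
  F = (M+m)·ẍ + m·l·cosθ·θ̈ − m·l·sinθ·θ̇² = -11.918079 + 2.323027 − 0.000008 = -9.595060
step 2→3:
  ẍ = (ẋ'−ẋ)/dt = (-1.323937563−-1.224239855)/0.013801 = -7.223948
  θ̈ = (θ̇'−θ̇)/dt = (0.432563793−0.253447902)/0.013801 = 12.978472
  sinθ=0.054761, cosθ=0.998500
  F = (M+m)·ẍ + m·l·cosθ·θ̈ − m·l·sinθ·θ̇² = -9.501789 + 1.879211 − 0.000510 = -7.623088
step 3→4:
  ẍ = (ẋ'−ẋ)/dt = (-1.159577545−-1.323937563)/0.013801 = 11.909283
  θ̈ = (θ̇'−θ̇)/dt = (0.171005024−0.432563793)/0.013801 = -18.952161
  sinθ=0.058253, cosθ=0.998302
  F = (M+m)·ẍ + m·l·cosθ·θ̈ − m·l·sinθ·θ̇² = 15.664495 + -2.743625 − 0.001581 = 12.919289
step 4→5:
  ẍ = (ẋ'−ẋ)/dt = (-1.008461534−-1.159577545)/0.013801 = 10.949642
  θ̈ = (θ̇'−θ̇)/dt = (-0.066969909−0.171005024)/0.013801 = -17.243311
  sinθ=0.064212, cosθ=0.997936
  F = (M+m)·ẍ + m·l·cosθ·θ̈ − m·l·sinθ·θ̇² = 14.402261 + -2.495328 − 0.000272 = 11.906661
step 5→6:
  ẍ = (ẋ'−ẋ)/dt = (-1.163062336−-1.008461534)/0.013801 = -11.202145
  θ̈ = (θ̇'−θ̇)/dt = (0.206438165−-0.066969909)/0.013801 = 19.810744
  sinθ=0.066567, cosθ=0.997782
  F = (M+m)·ẍ + m·l·cosθ·θ̈ − m·l·sinθ·θ̇² = -14.734383 + 2.866425 − 0.000043 = -11.868001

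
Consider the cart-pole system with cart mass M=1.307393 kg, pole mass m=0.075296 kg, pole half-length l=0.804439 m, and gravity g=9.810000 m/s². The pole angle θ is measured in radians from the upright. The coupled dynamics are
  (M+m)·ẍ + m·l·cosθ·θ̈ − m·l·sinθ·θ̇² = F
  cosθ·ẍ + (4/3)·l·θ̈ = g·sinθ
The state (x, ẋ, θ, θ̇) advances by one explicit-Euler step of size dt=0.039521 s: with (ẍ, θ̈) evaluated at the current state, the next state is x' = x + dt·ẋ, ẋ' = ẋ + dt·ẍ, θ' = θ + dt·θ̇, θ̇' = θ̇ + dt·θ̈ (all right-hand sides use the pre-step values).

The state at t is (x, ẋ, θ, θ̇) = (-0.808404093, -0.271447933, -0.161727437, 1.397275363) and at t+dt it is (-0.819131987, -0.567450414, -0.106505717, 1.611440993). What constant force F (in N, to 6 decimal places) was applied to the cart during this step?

F = -10.013002 N

ẍ = (ẋ'−ẋ)/dt = (-0.567450414−-0.271447933)/0.039521 = -7.489752
θ̈ = (θ̇'−θ̇)/dt = (1.611440993−1.397275363)/0.039521 = 5.419034
sinθ=-0.161023, cosθ=0.986951
F = (M+m)·ẍ + m·l·cosθ·θ̈ − m·l·sinθ·θ̇² = -10.355997 + 0.323953 − -0.019042 = -10.013002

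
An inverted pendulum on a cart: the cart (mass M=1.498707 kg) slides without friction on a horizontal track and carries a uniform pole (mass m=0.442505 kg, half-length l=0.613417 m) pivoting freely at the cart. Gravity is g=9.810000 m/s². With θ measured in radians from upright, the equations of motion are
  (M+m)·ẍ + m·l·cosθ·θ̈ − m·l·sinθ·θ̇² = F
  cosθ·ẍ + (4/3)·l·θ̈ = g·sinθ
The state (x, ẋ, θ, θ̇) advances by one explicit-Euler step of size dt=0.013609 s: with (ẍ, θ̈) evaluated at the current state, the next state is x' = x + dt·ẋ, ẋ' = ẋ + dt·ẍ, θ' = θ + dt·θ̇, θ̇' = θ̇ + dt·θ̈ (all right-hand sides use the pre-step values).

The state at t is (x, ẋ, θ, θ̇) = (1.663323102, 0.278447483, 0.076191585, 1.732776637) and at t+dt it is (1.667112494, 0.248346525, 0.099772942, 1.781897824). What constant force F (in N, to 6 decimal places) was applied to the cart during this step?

F = -3.378780 N

ẍ = (ẋ'−ẋ)/dt = (0.248346525−0.278447483)/0.013609 = -2.211842
θ̈ = (θ̇'−θ̇)/dt = (1.781897824−1.732776637)/0.013609 = 3.609463
sinθ=0.076118, cosθ=0.997099
F = (M+m)·ẍ + m·l·cosθ·θ̈ − m·l·sinθ·θ̇² = -4.293654 + 0.976911 − 0.062036 = -3.378780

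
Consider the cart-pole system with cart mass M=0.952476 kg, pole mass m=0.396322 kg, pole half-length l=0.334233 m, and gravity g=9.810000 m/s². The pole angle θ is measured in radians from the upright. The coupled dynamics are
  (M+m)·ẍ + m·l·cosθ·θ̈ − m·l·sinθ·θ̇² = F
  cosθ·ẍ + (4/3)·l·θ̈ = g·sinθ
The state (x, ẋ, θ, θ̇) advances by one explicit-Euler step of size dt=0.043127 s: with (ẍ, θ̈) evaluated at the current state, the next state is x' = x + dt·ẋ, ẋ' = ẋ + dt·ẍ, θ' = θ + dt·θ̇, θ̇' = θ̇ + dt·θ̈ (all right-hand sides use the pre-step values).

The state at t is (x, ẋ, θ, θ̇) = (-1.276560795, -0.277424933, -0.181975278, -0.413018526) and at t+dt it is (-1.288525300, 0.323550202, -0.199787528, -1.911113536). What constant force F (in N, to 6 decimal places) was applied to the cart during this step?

ẍ = (ẋ'−ẋ)/dt = (0.323550202−-0.277424933)/0.043127 = 13.935009
θ̈ = (θ̇'−θ̇)/dt = (-1.911113536−-0.413018526)/0.043127 = -34.736824
sinθ=-0.180973, cosθ=0.983488
F = (M+m)·ẍ + m·l·cosθ·θ̈ − m·l·sinθ·θ̇² = 18.795512 + -4.525398 − -0.004089 = 14.274204

F = 14.274204 N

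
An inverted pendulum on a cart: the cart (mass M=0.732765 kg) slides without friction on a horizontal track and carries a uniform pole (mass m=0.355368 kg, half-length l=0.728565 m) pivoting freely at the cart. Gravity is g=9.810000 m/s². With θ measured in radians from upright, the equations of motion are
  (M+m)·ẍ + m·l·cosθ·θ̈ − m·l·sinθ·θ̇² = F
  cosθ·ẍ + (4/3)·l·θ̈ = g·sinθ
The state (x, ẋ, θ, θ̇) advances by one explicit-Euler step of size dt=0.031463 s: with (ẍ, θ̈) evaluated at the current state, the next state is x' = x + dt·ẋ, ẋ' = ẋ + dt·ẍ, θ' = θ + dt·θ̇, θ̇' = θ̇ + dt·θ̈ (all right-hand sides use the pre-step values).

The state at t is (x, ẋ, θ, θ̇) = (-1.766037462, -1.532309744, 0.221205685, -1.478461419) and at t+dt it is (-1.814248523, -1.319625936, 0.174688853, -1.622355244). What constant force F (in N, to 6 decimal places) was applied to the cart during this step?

ẍ = (ẋ'−ẋ)/dt = (-1.319625936−-1.532309744)/0.031463 = 6.759807
θ̈ = (θ̇'−θ̇)/dt = (-1.622355244−-1.478461419)/0.031463 = -4.573430
sinθ=0.219406, cosθ=0.975634
F = (M+m)·ẍ + m·l·cosθ·θ̈ − m·l·sinθ·θ̇² = 7.355569 + -1.155248 − 0.124170 = 6.076151

F = 6.076151 N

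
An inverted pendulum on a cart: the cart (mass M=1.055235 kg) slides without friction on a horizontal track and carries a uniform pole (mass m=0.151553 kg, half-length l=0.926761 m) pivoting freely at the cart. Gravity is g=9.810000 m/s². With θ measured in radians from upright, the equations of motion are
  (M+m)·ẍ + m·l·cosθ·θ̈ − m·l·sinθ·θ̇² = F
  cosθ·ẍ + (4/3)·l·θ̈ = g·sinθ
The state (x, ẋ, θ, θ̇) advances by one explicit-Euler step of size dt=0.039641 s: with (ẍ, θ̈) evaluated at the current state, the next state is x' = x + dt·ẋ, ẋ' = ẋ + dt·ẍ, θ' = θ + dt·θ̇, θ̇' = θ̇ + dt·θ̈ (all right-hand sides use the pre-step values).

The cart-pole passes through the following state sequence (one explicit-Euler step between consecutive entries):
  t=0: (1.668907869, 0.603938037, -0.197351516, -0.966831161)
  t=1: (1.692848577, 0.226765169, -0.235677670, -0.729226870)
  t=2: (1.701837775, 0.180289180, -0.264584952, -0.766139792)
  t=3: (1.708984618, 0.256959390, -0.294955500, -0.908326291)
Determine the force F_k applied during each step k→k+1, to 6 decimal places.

F_0 = -10.630980 N
F_1 = -1.524597 N
F_2 = 1.869370 N

step 0→1:
  ẍ = (ẋ'−ẋ)/dt = (0.226765169−0.603938037)/0.039641 = -9.514716
  θ̈ = (θ̇'−θ̇)/dt = (-0.729226870−-0.966831161)/0.039641 = 5.993903
  sinθ=-0.196073, cosθ=0.980589
  F = (M+m)·ẍ + m·l·cosθ·θ̈ − m·l·sinθ·θ̇² = -11.482245 + 0.825523 − -0.025743 = -10.630980
step 1→2:
  ẍ = (ẋ'−ẋ)/dt = (0.180289180−0.226765169)/0.039641 = -1.172422
  θ̈ = (θ̇'−θ̇)/dt = (-0.766139792−-0.729226870)/0.039641 = -0.931180
  sinθ=-0.233502, cosθ=0.972356
  F = (M+m)·ẍ + m·l·cosθ·θ̈ − m·l·sinθ·θ̇² = -1.414865 + -0.127172 − -0.017440 = -1.524597
step 2→3:
  ẍ = (ẋ'−ẋ)/dt = (0.256959390−0.180289180)/0.039641 = 1.934114
  θ̈ = (θ̇'−θ̇)/dt = (-0.908326291−-0.766139792)/0.039641 = -3.586854
  sinθ=-0.261509, cosθ=0.965201
  F = (M+m)·ẍ + m·l·cosθ·θ̈ − m·l·sinθ·θ̇² = 2.334065 + -0.486255 − -0.021559 = 1.869370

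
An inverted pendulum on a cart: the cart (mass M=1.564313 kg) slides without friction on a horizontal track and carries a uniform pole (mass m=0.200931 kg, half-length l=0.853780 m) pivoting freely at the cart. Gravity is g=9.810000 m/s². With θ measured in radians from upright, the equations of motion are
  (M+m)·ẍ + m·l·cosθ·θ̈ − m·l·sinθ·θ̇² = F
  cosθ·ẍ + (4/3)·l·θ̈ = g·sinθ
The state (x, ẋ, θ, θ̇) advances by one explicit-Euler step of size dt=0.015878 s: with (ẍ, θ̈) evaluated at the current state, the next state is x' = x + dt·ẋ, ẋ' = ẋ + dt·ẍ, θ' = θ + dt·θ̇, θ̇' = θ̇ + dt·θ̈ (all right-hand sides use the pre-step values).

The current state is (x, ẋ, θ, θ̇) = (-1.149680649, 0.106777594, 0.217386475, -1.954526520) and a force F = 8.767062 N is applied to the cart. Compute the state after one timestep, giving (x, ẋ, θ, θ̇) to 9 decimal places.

(-1.147985234, 0.190958589, 0.186352503, -1.997223413)

sinθ=0.215678348, cosθ=0.976464464
temp = (F + m·l·θ̇²·sinθ)/(M+m) = (8.767062 + 0.141345702)/1.765244 = 5.046558834
θ̈ = (g·sinθ − cosθ·temp)/(l·(4/3 − m·cos²θ/(M+m))) = -2.689059910
ẍ = temp − m·l·θ̈·cosθ/(M+m) = 5.301737933
Euler: x'=-1.149680649+0.015878·0.106777594=-1.147985234, ẋ'=0.106777594+0.015878·5.301737933=0.190958589
       θ'=0.217386475+0.015878·-1.954526520=0.186352503, θ̇'=-1.954526520+0.015878·-2.689059910=-1.997223413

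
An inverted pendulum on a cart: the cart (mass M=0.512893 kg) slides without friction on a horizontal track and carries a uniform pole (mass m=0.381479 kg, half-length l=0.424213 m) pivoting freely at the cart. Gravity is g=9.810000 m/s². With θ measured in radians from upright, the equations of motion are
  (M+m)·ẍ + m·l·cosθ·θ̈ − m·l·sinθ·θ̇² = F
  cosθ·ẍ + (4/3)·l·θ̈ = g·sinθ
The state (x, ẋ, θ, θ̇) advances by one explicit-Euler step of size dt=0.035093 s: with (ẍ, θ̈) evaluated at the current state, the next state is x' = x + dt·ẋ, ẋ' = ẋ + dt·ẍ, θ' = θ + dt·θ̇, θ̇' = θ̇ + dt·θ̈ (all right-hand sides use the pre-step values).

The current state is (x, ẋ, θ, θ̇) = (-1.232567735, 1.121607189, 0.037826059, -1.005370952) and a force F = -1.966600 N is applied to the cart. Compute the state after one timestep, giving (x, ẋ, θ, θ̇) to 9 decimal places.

(-1.193207174, 1.002464183, 0.002544576, -0.771861908)

sinθ=0.037817039, cosθ=0.999284680
temp = (F + m·l·θ̇²·sinθ)/(M+m) = (-1.966600 + 0.006185785)/0.894372 = -2.191944980
θ̈ = (g·sinθ − cosθ·temp)/(l·(4/3 − m·cos²θ/(M+m))) = 6.654006340
ẍ = temp − m·l·θ̈·cosθ/(M+m) = -3.395064724
Euler: x'=-1.232567735+0.035093·1.121607189=-1.193207174, ẋ'=1.121607189+0.035093·-3.395064724=1.002464183
       θ'=0.037826059+0.035093·-1.005370952=0.002544576, θ̇'=-1.005370952+0.035093·6.654006340=-0.771861908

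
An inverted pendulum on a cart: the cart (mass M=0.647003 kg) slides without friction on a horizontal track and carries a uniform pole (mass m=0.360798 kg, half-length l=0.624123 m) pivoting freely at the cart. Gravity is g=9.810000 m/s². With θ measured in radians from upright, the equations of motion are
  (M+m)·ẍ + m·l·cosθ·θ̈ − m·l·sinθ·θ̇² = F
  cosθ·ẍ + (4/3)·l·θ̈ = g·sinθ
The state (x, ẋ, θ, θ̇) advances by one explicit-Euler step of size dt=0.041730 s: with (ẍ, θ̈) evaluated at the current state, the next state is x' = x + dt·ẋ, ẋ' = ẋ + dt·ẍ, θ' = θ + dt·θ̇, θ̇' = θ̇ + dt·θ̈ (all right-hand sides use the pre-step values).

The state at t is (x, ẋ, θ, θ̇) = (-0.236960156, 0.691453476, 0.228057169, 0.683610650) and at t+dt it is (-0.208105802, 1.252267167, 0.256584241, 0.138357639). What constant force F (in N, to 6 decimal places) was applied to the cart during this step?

F = 10.654051 N

ẍ = (ẋ'−ẋ)/dt = (1.252267167−0.691453476)/0.041730 = 13.439101
θ̈ = (θ̇'−θ̇)/dt = (0.138357639−0.683610650)/0.041730 = -13.066212
sinθ=0.226085, cosθ=0.974107
F = (M+m)·ẍ + m·l·cosθ·θ̈ − m·l·sinθ·θ̇² = 13.543940 + -2.866097 − 0.023792 = 10.654051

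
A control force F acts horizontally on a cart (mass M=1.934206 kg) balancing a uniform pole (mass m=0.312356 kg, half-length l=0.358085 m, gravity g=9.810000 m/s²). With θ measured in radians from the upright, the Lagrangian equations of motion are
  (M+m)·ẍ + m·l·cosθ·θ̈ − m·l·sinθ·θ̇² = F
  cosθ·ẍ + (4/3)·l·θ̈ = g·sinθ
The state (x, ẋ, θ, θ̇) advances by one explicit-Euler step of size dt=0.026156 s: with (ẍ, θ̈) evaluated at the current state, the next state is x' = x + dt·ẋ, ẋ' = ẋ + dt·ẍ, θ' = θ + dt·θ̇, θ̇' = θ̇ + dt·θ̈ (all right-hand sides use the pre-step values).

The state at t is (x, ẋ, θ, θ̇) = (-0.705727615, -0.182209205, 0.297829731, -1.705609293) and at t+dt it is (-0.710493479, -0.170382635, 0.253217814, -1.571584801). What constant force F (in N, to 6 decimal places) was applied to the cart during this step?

ẍ = (ẋ'−ẋ)/dt = (-0.170382635−-0.182209205)/0.026156 = 0.452155
θ̈ = (θ̇'−θ̇)/dt = (-1.571584801−-1.705609293)/0.026156 = 5.124044
sinθ=0.293446, cosθ=0.955976
F = (M+m)·ẍ + m·l·cosθ·θ̈ − m·l·sinθ·θ̇² = 1.015795 + 0.547893 − 0.095482 = 1.468205

F = 1.468205 N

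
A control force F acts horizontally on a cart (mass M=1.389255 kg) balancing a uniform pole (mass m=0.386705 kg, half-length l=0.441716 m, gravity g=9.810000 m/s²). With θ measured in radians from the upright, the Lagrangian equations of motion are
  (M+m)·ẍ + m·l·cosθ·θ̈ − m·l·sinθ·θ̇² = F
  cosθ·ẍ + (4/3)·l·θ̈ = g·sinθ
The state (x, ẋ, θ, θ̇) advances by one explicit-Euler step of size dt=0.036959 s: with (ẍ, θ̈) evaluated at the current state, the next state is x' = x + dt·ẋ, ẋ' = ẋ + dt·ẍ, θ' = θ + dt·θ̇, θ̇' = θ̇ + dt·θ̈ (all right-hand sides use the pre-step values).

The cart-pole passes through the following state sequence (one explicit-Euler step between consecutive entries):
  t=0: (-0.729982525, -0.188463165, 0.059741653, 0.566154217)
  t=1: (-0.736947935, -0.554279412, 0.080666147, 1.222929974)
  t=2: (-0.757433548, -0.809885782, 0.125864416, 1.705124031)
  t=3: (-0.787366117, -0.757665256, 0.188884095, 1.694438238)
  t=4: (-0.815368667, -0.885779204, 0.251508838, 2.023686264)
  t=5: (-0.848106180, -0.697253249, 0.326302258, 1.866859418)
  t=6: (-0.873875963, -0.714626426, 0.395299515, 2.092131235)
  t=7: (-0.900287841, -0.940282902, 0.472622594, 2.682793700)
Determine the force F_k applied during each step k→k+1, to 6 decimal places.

step 0→1:
  ẍ = (ẋ'−ẋ)/dt = (-0.554279412−-0.188463165)/0.036959 = -9.897894
  θ̈ = (θ̇'−θ̇)/dt = (1.222929974−0.566154217)/0.036959 = 17.770388
  sinθ=0.059706, cosθ=0.998216
  F = (M+m)·ẍ + m·l·cosθ·θ̈ − m·l·sinθ·θ̇² = -17.578263 + 3.030012 − 0.003269 = -14.551520
step 1→2:
  ẍ = (ẋ'−ẋ)/dt = (-0.809885782−-0.554279412)/0.036959 = -6.915944
  θ̈ = (θ̇'−θ̇)/dt = (1.705124031−1.222929974)/0.036959 = 13.046729
  sinθ=0.080579, cosθ=0.996748
  F = (M+m)·ẍ + m·l·cosθ·θ̈ − m·l·sinθ·θ̇² = -12.282440 + 2.221314 − 0.020585 = -10.081710
step 2→3:
  ẍ = (ẋ'−ẋ)/dt = (-0.757665256−-0.809885782)/0.036959 = 1.412931
  θ̈ = (θ̇'−θ̇)/dt = (1.694438238−1.705124031)/0.036959 = -0.289126
  sinθ=0.125532, cosθ=0.992090
  F = (M+m)·ẍ + m·l·cosθ·θ̈ − m·l·sinθ·θ̇² = 2.509309 + -0.048996 − 0.062343 = 2.397970
step 3→4:
  ẍ = (ẋ'−ẋ)/dt = (-0.885779204−-0.757665256)/0.036959 = -3.466380
  θ̈ = (θ̇'−θ̇)/dt = (2.023686264−1.694438238)/0.036959 = 8.908467
  sinθ=0.187763, cosθ=0.982214
  F = (M+m)·ẍ + m·l·cosθ·θ̈ − m·l·sinθ·θ̇² = -6.156153 + 1.494625 − 0.092084 = -4.753612
step 4→5:
  ẍ = (ẋ'−ẋ)/dt = (-0.697253249−-0.885779204)/0.036959 = 5.100948
  θ̈ = (θ̇'−θ̇)/dt = (1.866859418−2.023686264)/0.036959 = -4.243265
  sinθ=0.248866, cosθ=0.968538
  F = (M+m)·ẍ + m·l·cosθ·θ̈ − m·l·sinθ·θ̇² = 9.059080 + -0.702004 − 0.174090 = 8.182986
step 5→6:
  ẍ = (ẋ'−ẋ)/dt = (-0.714626426−-0.697253249)/0.036959 = -0.470066
  θ̈ = (θ̇'−θ̇)/dt = (2.092131235−1.866859418)/0.036959 = 6.095182
  sinθ=0.320543, cosθ=0.947234
  F = (M+m)·ẍ + m·l·cosθ·θ̈ − m·l·sinθ·θ̇² = -0.834819 + 0.986204 − 0.190824 = -0.039438
step 6→7:
  ẍ = (ẋ'−ẋ)/dt = (-0.940282902−-0.714626426)/0.036959 = -6.105589
  θ̈ = (θ̇'−θ̇)/dt = (2.682793700−2.092131235)/0.036959 = 15.981560
  sinθ=0.385085, cosθ=0.922881
  F = (M+m)·ẍ + m·l·cosθ·θ̈ − m·l·sinθ·θ̇² = -10.843282 + 2.519347 − 0.287910 = -8.611846

F_0 = -14.551520 N
F_1 = -10.081710 N
F_2 = 2.397970 N
F_3 = -4.753612 N
F_4 = 8.182986 N
F_5 = -0.039438 N
F_6 = -8.611846 N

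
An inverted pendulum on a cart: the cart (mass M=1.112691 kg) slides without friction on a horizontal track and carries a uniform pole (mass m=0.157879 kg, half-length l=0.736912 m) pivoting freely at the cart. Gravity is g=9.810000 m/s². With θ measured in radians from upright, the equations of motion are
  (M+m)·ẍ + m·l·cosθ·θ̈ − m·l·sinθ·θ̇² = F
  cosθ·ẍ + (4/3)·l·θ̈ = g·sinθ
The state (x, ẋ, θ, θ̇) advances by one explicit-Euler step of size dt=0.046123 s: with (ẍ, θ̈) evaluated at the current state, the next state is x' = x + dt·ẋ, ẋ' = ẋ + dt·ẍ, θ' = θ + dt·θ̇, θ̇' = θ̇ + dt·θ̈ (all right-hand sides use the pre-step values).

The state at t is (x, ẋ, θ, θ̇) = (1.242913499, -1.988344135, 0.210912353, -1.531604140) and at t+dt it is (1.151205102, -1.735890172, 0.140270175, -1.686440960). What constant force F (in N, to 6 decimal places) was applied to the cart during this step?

ẍ = (ẋ'−ẋ)/dt = (-1.735890172−-1.988344135)/0.046123 = 5.473494
θ̈ = (θ̇'−θ̇)/dt = (-1.686440960−-1.531604140)/0.046123 = -3.357041
sinθ=0.209352, cosθ=0.977840
F = (M+m)·ẍ + m·l·cosθ·θ̈ − m·l·sinθ·θ̇² = 6.954457 + -0.381913 − 0.057136 = 6.515408

F = 6.515408 N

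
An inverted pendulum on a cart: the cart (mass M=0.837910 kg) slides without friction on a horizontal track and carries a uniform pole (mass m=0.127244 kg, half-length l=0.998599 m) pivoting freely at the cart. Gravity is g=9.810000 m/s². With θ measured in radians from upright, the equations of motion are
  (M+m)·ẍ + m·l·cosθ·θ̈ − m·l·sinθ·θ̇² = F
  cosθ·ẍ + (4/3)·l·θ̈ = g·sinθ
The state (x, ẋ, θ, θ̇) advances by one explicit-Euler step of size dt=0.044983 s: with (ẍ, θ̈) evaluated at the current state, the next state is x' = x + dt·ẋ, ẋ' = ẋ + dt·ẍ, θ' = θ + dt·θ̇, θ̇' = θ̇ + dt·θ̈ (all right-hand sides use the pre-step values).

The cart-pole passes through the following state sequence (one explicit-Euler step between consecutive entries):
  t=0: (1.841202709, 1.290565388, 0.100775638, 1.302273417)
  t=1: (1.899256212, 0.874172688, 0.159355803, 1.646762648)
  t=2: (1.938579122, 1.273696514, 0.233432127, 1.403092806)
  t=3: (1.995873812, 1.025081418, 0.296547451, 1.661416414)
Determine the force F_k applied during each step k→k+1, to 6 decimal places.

F_0 = -7.987631 N
F_1 = 7.837908 N
F_2 = -4.682234 N

step 0→1:
  ẍ = (ẋ'−ẋ)/dt = (0.874172688−1.290565388)/0.044983 = -9.256668
  θ̈ = (θ̇'−θ̇)/dt = (1.646762648−1.302273417)/0.044983 = 7.658209
  sinθ=0.100605, cosθ=0.994926
  F = (M+m)·ẍ + m·l·cosθ·θ̈ − m·l·sinθ·θ̇² = -8.934110 + 0.968159 − 0.021680 = -7.987631
step 1→2:
  ẍ = (ẋ'−ẋ)/dt = (1.273696514−0.874172688)/0.044983 = 8.881663
  θ̈ = (θ̇'−θ̇)/dt = (1.403092806−1.646762648)/0.044983 = -5.416932
  sinθ=0.158682, cosθ=0.987330
  F = (M+m)·ẍ + m·l·cosθ·θ̈ − m·l·sinθ·θ̇² = 8.572172 + -0.679585 − 0.054679 = 7.837908
step 2→3:
  ẍ = (ẋ'−ẋ)/dt = (1.025081418−1.273696514)/0.044983 = -5.526868
  θ̈ = (θ̇'−θ̇)/dt = (1.661416414−1.403092806)/0.044983 = 5.742694
  sinθ=0.231318, cosθ=0.972878
  F = (M+m)·ẍ + m·l·cosθ·θ̈ − m·l·sinθ·θ̇² = -5.334279 + 0.709909 − 0.057864 = -4.682234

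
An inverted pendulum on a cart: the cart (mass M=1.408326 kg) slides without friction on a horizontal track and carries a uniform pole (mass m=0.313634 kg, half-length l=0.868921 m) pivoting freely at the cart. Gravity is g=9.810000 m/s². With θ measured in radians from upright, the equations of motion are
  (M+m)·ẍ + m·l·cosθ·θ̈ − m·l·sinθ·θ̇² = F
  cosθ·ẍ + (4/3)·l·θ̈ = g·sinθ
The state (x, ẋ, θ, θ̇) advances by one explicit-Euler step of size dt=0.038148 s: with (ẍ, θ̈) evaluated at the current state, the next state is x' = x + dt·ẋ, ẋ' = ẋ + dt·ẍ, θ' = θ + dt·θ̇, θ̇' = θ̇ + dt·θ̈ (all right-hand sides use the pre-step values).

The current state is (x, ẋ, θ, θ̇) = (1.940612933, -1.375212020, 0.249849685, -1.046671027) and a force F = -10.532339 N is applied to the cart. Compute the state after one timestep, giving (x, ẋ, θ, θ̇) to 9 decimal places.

(1.888151345, -1.655045010, 0.209921279, -0.732767916)

sinθ=0.247258314, cosθ=0.968949599
temp = (F + m·l·θ̇²·sinθ)/(M+m) = (-10.532339 + 0.073820119)/1.721960 = -6.073613139
θ̈ = (g·sinθ − cosθ·temp)/(l·(4/3 − m·cos²θ/(M+m))) = 8.228560119
ẍ = temp − m·l·θ̈·cosθ/(M+m) = -7.335456379
Euler: x'=1.940612933+0.038148·-1.375212020=1.888151345, ẋ'=-1.375212020+0.038148·-7.335456379=-1.655045010
       θ'=0.249849685+0.038148·-1.046671027=0.209921279, θ̇'=-1.046671027+0.038148·8.228560119=-0.732767916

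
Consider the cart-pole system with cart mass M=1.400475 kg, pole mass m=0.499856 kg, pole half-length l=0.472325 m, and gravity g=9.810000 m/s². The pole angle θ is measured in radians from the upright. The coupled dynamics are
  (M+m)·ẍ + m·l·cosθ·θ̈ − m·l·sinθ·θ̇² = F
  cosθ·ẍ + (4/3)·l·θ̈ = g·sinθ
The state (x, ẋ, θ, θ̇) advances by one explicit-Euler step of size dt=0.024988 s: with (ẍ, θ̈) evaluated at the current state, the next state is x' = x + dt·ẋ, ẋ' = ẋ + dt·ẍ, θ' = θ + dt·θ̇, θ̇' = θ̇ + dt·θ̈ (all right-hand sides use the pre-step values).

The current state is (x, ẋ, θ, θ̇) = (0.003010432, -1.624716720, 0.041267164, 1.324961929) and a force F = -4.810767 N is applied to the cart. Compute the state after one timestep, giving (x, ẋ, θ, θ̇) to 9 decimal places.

sinθ=0.041255452, cosθ=0.999148631
temp = (F + m·l·θ̇²·sinθ)/(M+m) = (-4.810767 + 0.017099129)/1.900331 = -2.522543636
θ̈ = (g·sinθ − cosθ·temp)/(l·(4/3 − m·cos²θ/(M+m))) = 5.783831293
ẍ = temp − m·l·θ̈·cosθ/(M+m) = -3.240507034
Euler: x'=0.003010432+0.024988·-1.624716720=-0.037587989, ẋ'=-1.624716720+0.024988·-3.240507034=-1.705690510
       θ'=0.041267164+0.024988·1.324961929=0.074375313, θ̇'=1.324961929+0.024988·5.783831293=1.469488305

(-0.037587989, -1.705690510, 0.074375313, 1.469488305)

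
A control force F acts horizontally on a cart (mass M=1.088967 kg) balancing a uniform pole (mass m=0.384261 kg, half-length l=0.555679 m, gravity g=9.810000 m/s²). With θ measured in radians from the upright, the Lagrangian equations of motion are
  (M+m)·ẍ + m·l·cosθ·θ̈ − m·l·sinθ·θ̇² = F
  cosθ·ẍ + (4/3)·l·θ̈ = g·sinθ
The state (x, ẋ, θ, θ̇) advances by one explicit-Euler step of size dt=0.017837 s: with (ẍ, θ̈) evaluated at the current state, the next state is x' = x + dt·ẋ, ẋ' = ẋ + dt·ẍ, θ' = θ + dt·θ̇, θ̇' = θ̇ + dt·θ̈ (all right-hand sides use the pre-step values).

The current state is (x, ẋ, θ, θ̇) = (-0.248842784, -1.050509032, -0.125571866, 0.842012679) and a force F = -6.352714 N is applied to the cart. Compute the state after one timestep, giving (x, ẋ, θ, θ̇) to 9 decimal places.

sinθ=-0.125242117, cosθ=0.992126208
temp = (F + m·l·θ̇²·sinθ)/(M+m) = (-6.352714 + -0.018959984)/1.473228 = -4.324974806
θ̈ = (g·sinθ − cosθ·temp)/(l·(4/3 − m·cos²θ/(M+m))) = 5.118829371
ẍ = temp − m·l·θ̈·cosθ/(M+m) = -5.061042749
Euler: x'=-0.248842784+0.017837·-1.050509032=-0.267580714, ẋ'=-1.050509032+0.017837·-5.061042749=-1.140782852
       θ'=-0.125571866+0.017837·0.842012679=-0.110552886, θ̇'=0.842012679+0.017837·5.118829371=0.933317238

(-0.267580714, -1.140782852, -0.110552886, 0.933317238)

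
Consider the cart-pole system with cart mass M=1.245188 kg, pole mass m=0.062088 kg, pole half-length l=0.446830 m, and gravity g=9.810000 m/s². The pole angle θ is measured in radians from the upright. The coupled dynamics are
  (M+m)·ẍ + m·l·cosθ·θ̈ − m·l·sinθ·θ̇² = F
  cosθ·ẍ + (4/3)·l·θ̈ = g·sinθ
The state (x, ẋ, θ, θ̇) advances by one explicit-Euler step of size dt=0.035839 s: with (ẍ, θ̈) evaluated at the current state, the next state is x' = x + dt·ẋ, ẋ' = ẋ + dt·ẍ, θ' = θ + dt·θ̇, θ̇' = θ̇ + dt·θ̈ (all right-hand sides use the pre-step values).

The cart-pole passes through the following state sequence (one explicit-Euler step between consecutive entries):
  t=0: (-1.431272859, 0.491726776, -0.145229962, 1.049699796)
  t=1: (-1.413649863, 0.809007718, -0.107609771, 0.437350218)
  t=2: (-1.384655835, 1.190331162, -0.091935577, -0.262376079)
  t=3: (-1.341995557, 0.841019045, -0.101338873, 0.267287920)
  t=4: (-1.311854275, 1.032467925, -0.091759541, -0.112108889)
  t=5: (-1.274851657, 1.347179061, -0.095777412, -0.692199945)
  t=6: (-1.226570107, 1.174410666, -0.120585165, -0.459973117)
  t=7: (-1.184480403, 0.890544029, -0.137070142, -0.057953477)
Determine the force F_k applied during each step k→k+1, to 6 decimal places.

F_0 = 11.108649 N
F_1 = 13.371337 N
F_2 = -12.333178 N
F_3 = 6.691375 N
F_4 = 11.032390 N
F_5 = -6.121748 N
F_6 = -10.044772 N

step 0→1:
  ẍ = (ẋ'−ẋ)/dt = (0.809007718−0.491726776)/0.035839 = 8.852952
  θ̈ = (θ̇'−θ̇)/dt = (0.437350218−1.049699796)/0.035839 = -17.086123
  sinθ=-0.144720, cosθ=0.989473
  F = (M+m)·ẍ + m·l·cosθ·θ̈ − m·l·sinθ·θ̇² = 11.573252 + -0.469026 − -0.004424 = 11.108649
step 1→2:
  ẍ = (ẋ'−ẋ)/dt = (1.190331162−0.809007718)/0.035839 = 10.639902
  θ̈ = (θ̇'−θ̇)/dt = (-0.262376079−0.437350218)/0.035839 = -19.524158
  sinθ=-0.107402, cosθ=0.994216
  F = (M+m)·ẍ + m·l·cosθ·θ̈ − m·l·sinθ·θ̇² = 13.909288 + -0.538521 − -0.000570 = 13.371337
step 2→3:
  ẍ = (ẋ'−ẋ)/dt = (0.841019045−1.190331162)/0.035839 = -9.746704
  θ̈ = (θ̇'−θ̇)/dt = (0.267287920−-0.262376079)/0.035839 = 14.778984
  sinθ=-0.091806, cosθ=0.995777
  F = (M+m)·ẍ + m·l·cosθ·θ̈ − m·l·sinθ·θ̇² = -12.741632 + 0.408279 − -0.000175 = -12.333178
step 3→4:
  ẍ = (ẋ'−ẋ)/dt = (1.032467925−0.841019045)/0.035839 = 5.341915
  θ̈ = (θ̇'−θ̇)/dt = (-0.112108889−0.267287920)/0.035839 = -10.586144
  sinθ=-0.101166, cosθ=0.994870
  F = (M+m)·ẍ + m·l·cosθ·θ̈ − m·l·sinθ·θ̇² = 6.983357 + -0.292182 − -0.000201 = 6.691375
step 4→5:
  ẍ = (ẋ'−ẋ)/dt = (1.347179061−1.032467925)/0.035839 = 8.781248
  θ̈ = (θ̇'−θ̇)/dt = (-0.692199945−-0.112108889)/0.035839 = -16.186028
  sinθ=-0.091631, cosθ=0.995793
  F = (M+m)·ẍ + m·l·cosθ·θ̈ − m·l·sinθ·θ̇² = 11.479514 + -0.447156 − -0.000032 = 11.032390
step 5→6:
  ẍ = (ẋ'−ẋ)/dt = (1.174410666−1.347179061)/0.035839 = -4.820681
  θ̈ = (θ̇'−θ̇)/dt = (-0.459973117−-0.692199945)/0.035839 = 6.479724
  sinθ=-0.095631, cosθ=0.995417
  F = (M+m)·ẍ + m·l·cosθ·θ̈ − m·l·sinθ·θ̇² = -6.301961 + 0.178942 − -0.001271 = -6.121748
step 6→7:
  ẍ = (ẋ'−ẋ)/dt = (0.890544029−1.174410666)/0.035839 = -7.920607
  θ̈ = (θ̇'−θ̇)/dt = (-0.057953477−-0.459973117)/0.035839 = 11.217379
  sinθ=-0.120293, cosθ=0.992738
  F = (M+m)·ẍ + m·l·cosθ·θ̈ − m·l·sinθ·θ̇² = -10.354420 + 0.308941 − -0.000706 = -10.044772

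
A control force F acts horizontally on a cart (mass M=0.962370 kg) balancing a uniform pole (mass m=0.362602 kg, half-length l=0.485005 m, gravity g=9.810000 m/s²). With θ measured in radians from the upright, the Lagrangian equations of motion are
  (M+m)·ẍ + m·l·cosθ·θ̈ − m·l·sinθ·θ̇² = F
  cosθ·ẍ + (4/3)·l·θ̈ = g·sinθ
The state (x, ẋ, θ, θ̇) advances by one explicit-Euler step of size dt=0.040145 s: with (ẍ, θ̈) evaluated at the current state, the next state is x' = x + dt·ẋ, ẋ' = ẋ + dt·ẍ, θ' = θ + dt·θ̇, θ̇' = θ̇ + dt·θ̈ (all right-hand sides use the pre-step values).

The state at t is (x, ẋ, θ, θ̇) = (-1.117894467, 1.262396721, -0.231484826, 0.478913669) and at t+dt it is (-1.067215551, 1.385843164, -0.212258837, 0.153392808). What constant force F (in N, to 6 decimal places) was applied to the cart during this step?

ẍ = (ẋ'−ẋ)/dt = (1.385843164−1.262396721)/0.040145 = 3.075014
θ̈ = (θ̇'−θ̇)/dt = (0.153392808−0.478913669)/0.040145 = -8.108628
sinθ=-0.229423, cosθ=0.973327
F = (M+m)·ẍ + m·l·cosθ·θ̈ − m·l·sinθ·θ̇² = 4.074308 + -1.387978 − -0.009254 = 2.695584

F = 2.695584 N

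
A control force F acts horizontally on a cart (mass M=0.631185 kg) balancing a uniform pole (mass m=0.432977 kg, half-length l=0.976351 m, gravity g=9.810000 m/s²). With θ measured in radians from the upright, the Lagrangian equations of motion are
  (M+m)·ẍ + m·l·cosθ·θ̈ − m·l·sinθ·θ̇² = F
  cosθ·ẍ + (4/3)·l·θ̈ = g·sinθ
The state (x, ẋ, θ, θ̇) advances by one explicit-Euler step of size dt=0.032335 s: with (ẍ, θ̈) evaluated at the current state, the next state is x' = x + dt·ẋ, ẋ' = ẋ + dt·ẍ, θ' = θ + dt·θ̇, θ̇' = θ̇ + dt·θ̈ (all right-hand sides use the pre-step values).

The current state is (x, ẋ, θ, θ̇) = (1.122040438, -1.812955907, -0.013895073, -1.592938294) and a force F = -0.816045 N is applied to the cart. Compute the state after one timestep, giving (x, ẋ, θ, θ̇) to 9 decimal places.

sinθ=-0.013894626, cosθ=0.999903465
temp = (F + m·l·θ̇²·sinθ)/(M+m) = (-0.816045 + -0.014904437)/1.064162 = -0.780848627
θ̈ = (g·sinθ − cosθ·temp)/(l·(4/3 − m·cos²θ/(M+m))) = 0.712410400
ẍ = temp − m·l·θ̈·cosθ/(M+m) = -1.063825784
Euler: x'=1.122040438+0.032335·-1.812955907=1.063418509, ẋ'=-1.812955907+0.032335·-1.063825784=-1.847354714
       θ'=-0.013895073+0.032335·-1.592938294=-0.065402733, θ̇'=-1.592938294+0.032335·0.712410400=-1.569902504

(1.063418509, -1.847354714, -0.065402733, -1.569902504)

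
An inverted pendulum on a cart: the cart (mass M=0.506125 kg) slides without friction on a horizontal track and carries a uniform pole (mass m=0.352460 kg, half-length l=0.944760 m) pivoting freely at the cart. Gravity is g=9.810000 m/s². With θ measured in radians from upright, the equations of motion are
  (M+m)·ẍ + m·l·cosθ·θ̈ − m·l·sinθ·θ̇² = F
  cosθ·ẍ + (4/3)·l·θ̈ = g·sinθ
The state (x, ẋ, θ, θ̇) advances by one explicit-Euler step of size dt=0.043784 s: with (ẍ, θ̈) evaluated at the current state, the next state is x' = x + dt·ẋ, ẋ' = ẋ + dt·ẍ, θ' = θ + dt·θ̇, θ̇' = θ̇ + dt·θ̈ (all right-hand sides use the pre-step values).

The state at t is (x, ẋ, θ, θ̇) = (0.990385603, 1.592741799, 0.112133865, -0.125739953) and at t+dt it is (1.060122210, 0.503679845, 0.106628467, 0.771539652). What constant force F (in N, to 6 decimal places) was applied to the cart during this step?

F = -14.575400 N

ẍ = (ẋ'−ẋ)/dt = (0.503679845−1.592741799)/0.043784 = -24.873514
θ̈ = (θ̇'−θ̇)/dt = (0.771539652−-0.125739953)/0.043784 = 20.493322
sinθ=0.111899, cosθ=0.993720
F = (M+m)·ẍ + m·l·cosθ·θ̈ − m·l·sinθ·θ̇² = -21.356026 + 6.781215 − 0.000589 = -14.575400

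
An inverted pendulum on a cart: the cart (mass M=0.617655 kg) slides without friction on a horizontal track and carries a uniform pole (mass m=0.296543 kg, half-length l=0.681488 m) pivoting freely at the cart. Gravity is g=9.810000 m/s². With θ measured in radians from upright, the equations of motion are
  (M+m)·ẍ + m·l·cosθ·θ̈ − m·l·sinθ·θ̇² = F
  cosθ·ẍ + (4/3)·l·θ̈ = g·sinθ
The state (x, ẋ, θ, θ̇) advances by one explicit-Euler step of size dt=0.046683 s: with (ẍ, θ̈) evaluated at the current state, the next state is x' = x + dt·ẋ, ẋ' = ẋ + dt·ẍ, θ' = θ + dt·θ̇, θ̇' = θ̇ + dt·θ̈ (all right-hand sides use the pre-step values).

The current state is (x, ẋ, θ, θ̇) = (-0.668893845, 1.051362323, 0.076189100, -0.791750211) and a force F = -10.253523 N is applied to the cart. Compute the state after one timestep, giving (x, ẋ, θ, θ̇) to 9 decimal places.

(-0.619813098, 0.350222891, 0.039227825, 0.016000551)

sinθ=0.076115411, cosθ=0.997099014
temp = (F + m·l·θ̇²·sinθ)/(M+m) = (-10.253523 + 0.009642616)/0.914198 = -11.205319181
θ̈ = (g·sinθ − cosθ·temp)/(l·(4/3 − m·cos²θ/(M+m))) = 17.302888880
ẍ = temp − m·l·θ̈·cosθ/(M+m) = -15.019159700
Euler: x'=-0.668893845+0.046683·1.051362323=-0.619813098, ẋ'=1.051362323+0.046683·-15.019159700=0.350222891
       θ'=0.076189100+0.046683·-0.791750211=0.039227825, θ̇'=-0.791750211+0.046683·17.302888880=0.016000551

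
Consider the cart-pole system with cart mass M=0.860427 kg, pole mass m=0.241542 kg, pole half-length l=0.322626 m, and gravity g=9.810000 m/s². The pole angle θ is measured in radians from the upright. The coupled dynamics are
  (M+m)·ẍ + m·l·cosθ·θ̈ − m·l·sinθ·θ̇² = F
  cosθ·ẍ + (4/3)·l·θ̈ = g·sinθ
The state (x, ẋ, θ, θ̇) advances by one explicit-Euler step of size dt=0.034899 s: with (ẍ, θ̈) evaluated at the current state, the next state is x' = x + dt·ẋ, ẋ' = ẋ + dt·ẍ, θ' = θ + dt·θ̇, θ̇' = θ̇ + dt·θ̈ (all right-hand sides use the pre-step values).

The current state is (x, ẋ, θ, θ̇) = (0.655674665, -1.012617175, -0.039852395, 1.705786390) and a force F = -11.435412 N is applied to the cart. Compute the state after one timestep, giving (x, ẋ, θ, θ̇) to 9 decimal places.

(0.620335338, -1.443548281, 0.019677844, 2.675055892)

sinθ=-0.039841847, cosθ=0.999205998
temp = (F + m·l·θ̇²·sinθ)/(M+m) = (-11.435412 + -0.009034014)/1.101969 = -10.385451872
θ̈ = (g·sinθ − cosθ·temp)/(l·(4/3 − m·cos²θ/(M+m))) = 27.773560911
ẍ = temp − m·l·θ̈·cosθ/(M+m) = -12.347949959
Euler: x'=0.655674665+0.034899·-1.012617175=0.620335338, ẋ'=-1.012617175+0.034899·-12.347949959=-1.443548281
       θ'=-0.039852395+0.034899·1.705786390=0.019677844, θ̇'=1.705786390+0.034899·27.773560911=2.675055892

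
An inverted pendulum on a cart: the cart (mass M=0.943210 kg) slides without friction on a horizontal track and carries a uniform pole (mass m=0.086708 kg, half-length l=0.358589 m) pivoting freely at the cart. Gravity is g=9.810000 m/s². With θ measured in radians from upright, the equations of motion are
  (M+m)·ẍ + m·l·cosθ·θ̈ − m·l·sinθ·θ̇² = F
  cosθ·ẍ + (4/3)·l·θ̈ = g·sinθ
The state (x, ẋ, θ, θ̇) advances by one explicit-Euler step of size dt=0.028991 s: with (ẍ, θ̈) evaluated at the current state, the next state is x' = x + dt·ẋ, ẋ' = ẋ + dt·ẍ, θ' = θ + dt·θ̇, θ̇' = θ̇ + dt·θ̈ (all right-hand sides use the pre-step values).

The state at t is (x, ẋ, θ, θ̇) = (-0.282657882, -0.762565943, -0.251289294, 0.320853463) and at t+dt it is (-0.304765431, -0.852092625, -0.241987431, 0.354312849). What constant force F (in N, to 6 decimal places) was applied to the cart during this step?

F = -3.144921 N

ẍ = (ẋ'−ẋ)/dt = (-0.852092625−-0.762565943)/0.028991 = -3.088085
θ̈ = (θ̇'−θ̇)/dt = (0.354312849−0.320853463)/0.028991 = 1.154130
sinθ=-0.248653, cosθ=0.968593
F = (M+m)·ẍ + m·l·cosθ·θ̈ − m·l·sinθ·θ̇² = -3.180475 + 0.034758 − -0.000796 = -3.144921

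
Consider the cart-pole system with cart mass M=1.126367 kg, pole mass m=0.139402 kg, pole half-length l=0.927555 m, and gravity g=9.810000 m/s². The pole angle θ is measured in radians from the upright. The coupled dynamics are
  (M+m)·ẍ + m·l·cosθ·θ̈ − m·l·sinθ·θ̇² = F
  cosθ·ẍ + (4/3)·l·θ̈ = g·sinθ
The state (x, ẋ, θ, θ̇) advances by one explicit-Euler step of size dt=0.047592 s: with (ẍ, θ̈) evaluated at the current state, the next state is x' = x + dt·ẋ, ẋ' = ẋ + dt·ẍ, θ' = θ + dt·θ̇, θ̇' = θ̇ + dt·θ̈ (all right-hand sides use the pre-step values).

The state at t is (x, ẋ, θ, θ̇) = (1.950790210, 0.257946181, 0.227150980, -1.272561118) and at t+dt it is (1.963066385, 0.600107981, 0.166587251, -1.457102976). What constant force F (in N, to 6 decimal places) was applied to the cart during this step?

F = 8.564563 N

ẍ = (ẋ'−ẋ)/dt = (0.600107981−0.257946181)/0.047592 = 7.189481
θ̈ = (θ̇'−θ̇)/dt = (-1.457102976−-1.272561118)/0.047592 = -3.877581
sinθ=0.225203, cosθ=0.974312
F = (M+m)·ẍ + m·l·cosθ·θ̈ − m·l·sinθ·θ̇² = 9.100223 + -0.488503 − 0.047156 = 8.564563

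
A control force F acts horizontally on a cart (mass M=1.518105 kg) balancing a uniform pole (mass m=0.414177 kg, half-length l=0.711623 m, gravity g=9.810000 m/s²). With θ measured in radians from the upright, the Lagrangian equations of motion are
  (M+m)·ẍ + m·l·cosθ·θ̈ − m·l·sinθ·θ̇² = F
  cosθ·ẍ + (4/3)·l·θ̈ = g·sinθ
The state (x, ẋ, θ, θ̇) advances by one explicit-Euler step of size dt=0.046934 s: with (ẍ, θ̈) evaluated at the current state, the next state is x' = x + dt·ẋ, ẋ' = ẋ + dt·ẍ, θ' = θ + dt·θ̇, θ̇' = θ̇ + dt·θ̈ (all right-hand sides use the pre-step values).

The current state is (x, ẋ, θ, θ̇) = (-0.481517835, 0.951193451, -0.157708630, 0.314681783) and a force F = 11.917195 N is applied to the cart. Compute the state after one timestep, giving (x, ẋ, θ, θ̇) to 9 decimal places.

(-0.436874522, 1.307963906, -0.142939355, -0.132874180)

sinθ=-0.157055687, cosθ=0.987589748
temp = (F + m·l·θ̇²·sinθ)/(M+m) = (11.917195 + -0.004583876)/1.932282 = 6.165047920
θ̈ = (g·sinθ − cosθ·temp)/(l·(4/3 − m·cos²θ/(M+m))) = -9.535858071
ẍ = temp − m·l·θ̈·cosθ/(M+m) = 7.601535243
Euler: x'=-0.481517835+0.046934·0.951193451=-0.436874522, ẋ'=0.951193451+0.046934·7.601535243=1.307963906
       θ'=-0.157708630+0.046934·0.314681783=-0.142939355, θ̇'=0.314681783+0.046934·-9.535858071=-0.132874180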